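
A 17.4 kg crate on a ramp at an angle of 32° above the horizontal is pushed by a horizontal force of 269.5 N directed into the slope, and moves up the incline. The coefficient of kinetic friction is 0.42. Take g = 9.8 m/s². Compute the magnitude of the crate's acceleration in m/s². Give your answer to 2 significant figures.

The horizontal push has components F cos 32° = 269.5 × 0.8480 = 228.536 N up the incline and F sin 32° = 269.5 × 0.5299 = 142.808 N pressing into the surface.
The normal force is therefore N = mg cos 32° + F sin 32° = 144.601 + 142.808 = 287.409 N, and kinetic friction down the slope is μN = 0.42 × 287.409 = 120.712 N.
Along the incline: F cos 32° − mg sin 32° − μN = ma, so 228.536 − 90.359 − 120.712 = 17.4 a, giving a = 1.0037 m/s².

1.0 m/s²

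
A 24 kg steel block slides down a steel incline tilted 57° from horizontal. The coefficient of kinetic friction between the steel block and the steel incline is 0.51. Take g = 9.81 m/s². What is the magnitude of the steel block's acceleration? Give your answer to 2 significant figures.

Resolving the weight along the incline: the component pulling the steel block down the slope is mg sin 57° = 24 × 9.81 × 0.8387 = 197.464 N, and the normal force is N = mg cos 57° = 24 × 9.81 × 0.5446 = 128.221 N.
Kinetic friction acts up the slope with magnitude f = μN = 0.51 × 128.221 = 65.393 N.
Net force along the incline is 197.464 − 65.393 = 132.071 N, so a = 132.071 / 24 = 5.5030 m/s².

5.5 m/s²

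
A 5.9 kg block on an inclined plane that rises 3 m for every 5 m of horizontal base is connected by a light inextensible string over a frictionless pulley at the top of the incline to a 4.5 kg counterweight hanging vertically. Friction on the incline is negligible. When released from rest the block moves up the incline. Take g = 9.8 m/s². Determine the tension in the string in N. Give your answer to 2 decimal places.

37.89 N

For the block on the incline: the weight component along the slope is m₁g sin 30.96° = 5.9 × 9.8 × 0.5145 = 29.748 N and the normal force is N = m₁g cos 30.96° = 49.580 N.
Newton's second law for the block (up-slope positive): T − 29.748 = 5.9 a. For the hanging counterweight (downward positive): 4.5 × 9.8 − T = 4.5 a.
Adding the two equations eliminates T: 14.352 = 10.4 a, so a = 1.3800 m/s².
Then from the hanging counterweight's equation, T = 4.5 × (9.8 − 1.3800) = 37.890 N.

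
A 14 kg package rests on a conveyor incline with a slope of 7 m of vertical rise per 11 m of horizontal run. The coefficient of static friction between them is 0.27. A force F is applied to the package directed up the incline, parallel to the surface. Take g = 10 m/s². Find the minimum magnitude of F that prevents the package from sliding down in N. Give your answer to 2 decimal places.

43.27 N

The normal force is N = mg cos 32.47° = 118.113 N. With F at its minimum the package is on the verge of sliding down, so static friction is at its maximum μ_s N = 0.27 × 118.113 = 31.891 N and acts up the slope.
Equilibrium along the incline: F + μ_s N = mg sin 32.47°, so F = 75.163 − 31.891 = 43.272 N.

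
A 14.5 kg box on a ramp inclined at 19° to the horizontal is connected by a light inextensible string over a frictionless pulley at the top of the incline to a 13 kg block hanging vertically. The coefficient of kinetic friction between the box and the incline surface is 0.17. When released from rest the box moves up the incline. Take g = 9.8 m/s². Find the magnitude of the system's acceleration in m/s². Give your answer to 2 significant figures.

For the box on the incline: the weight component along the slope is m₁g sin 19° = 14.5 × 9.8 × 0.3256 = 46.268 N and the normal force is N = m₁g cos 19° = 134.358 N.
Kinetic friction opposes the box's motion up the incline: f = μN = 0.17 × 134.358 = 22.841 N acting down the slope.
Newton's second law for the box (up-slope positive): T − 46.268 − 22.841 = 14.5 a. For the hanging block (downward positive): 13 × 9.8 − T = 13 a.
Adding the two equations eliminates T: 58.291 = 27.5 a, so a = 2.1197 m/s².

2.1 m/s²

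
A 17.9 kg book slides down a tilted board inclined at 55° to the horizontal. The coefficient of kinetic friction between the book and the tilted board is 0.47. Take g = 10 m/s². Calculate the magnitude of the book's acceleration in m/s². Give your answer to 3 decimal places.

5.496 m/s²

Resolving the weight along the incline: the component pulling the book down the slope is mg sin 55° = 17.9 × 10 × 0.8192 = 146.637 N, and the normal force is N = mg cos 55° = 17.9 × 10 × 0.5736 = 102.674 N.
Kinetic friction acts up the slope with magnitude f = μN = 0.47 × 102.674 = 48.257 N.
Net force along the incline is 146.637 − 48.257 = 98.380 N, so a = 98.380 / 17.9 = 5.4961 m/s².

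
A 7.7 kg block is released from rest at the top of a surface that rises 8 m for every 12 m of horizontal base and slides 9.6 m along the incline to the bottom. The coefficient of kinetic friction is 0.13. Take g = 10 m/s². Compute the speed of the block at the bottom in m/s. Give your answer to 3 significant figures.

9.26 m/s

The weight component along the incline is mg sin 33.69° = 42.712 N and the normal force is N = mg cos 33.69° = 64.068 N.
Friction up the slope is f = μN = 0.13 × 64.068 = 8.329 N, so the net downslope force is 42.712 − 8.329 = 34.383 N and a = 34.383 / 7.7 = 4.4653 m/s².
Starting from rest over a distance of 9.6 m, v² = 2aL = 2 × 4.4653 × 9.6 = 85.7338, so v = 9.2593 m/s.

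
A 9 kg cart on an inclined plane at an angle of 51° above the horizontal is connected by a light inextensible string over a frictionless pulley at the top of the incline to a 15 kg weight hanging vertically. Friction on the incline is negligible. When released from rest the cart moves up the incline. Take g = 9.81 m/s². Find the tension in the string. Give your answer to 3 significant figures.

For the cart on the incline: the weight component along the slope is m₁g sin 51° = 9 × 9.81 × 0.7771 = 68.610 N and the normal force is N = m₁g cos 51° = 55.563 N.
Newton's second law for the cart (up-slope positive): T − 68.610 = 9 a. For the hanging weight (downward positive): 15 × 9.81 − T = 15 a.
Adding the two equations eliminates T: 78.540 = 24 a, so a = 3.2725 m/s².
Then from the hanging weight's equation, T = 15 × (9.81 − 3.2725) = 98.063 N.

98.1 N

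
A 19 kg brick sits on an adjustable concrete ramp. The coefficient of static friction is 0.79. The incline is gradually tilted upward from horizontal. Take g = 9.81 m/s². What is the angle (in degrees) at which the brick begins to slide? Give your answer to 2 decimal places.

At the threshold of sliding, static friction is at its maximum μ_s N and exactly balances the weight component along the incline: mg sin θ = μ_s mg cos θ.
Hence tan θ = μ_s = 0.79, so θ = arctan(0.79) = 38.3087°.

38.31°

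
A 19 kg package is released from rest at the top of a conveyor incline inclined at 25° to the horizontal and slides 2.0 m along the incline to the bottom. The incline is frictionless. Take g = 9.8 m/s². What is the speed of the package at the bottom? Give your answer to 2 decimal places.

The weight component along the incline is mg sin 25° = 78.692 N and the normal force is N = mg cos 25° = 168.755 N.
With no friction, a = g sin 25° = 4.1417 m/s².
Starting from rest over a distance of 2.0 m, v² = 2aL = 2 × 4.1417 × 2.0 = 16.5668, so v = 4.0702 m/s.

4.07 m/s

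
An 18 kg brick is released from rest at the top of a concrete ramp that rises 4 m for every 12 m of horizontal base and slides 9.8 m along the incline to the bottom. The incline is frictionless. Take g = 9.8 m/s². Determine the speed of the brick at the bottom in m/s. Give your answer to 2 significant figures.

The weight component along the incline is mg sin 18.43° = 55.783 N and the normal force is N = mg cos 18.43° = 167.348 N.
With no friction, a = g sin 18.43° = 3.0990 m/s².
Starting from rest over a distance of 9.8 m, v² = 2aL = 2 × 3.0990 × 9.8 = 60.7404, so v = 7.7936 m/s.

7.8 m/s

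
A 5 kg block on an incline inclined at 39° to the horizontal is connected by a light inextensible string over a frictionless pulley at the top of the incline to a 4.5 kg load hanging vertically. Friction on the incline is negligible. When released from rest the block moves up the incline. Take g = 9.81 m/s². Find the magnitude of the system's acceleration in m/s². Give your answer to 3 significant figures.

For the block on the incline: the weight component along the slope is m₁g sin 39° = 5 × 9.81 × 0.6293 = 30.867 N and the normal force is N = m₁g cos 39° = 38.119 N.
Newton's second law for the block (up-slope positive): T − 30.867 = 5 a. For the hanging load (downward positive): 4.5 × 9.81 − T = 4.5 a.
Adding the two equations eliminates T: 13.278 = 9.5 a, so a = 1.3977 m/s².

1.40 m/s²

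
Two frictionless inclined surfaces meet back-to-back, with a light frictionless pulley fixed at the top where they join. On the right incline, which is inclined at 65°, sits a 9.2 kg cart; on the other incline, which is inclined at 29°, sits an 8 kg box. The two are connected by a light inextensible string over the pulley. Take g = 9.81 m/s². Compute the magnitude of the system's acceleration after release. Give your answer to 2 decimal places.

2.54 m/s²

Resolve each weight along its own incline: the 9.2 kg mass has component 9.2 × 9.81 × sin 65° = 81.796 N down its slope, and the 8 kg mass has 8 × 9.81 × sin 29° = 38.048 N down its slope.
The 9.2 kg side's 81.796 N exceeds the other side's 38.048 N, so that mass slides down and the 8 kg mass slides up. Taking that direction as positive, Newton's second law for the whole system gives 81.796 − 38.048 = (9.2 + 8) a, so a = 43.748 / 17.2 = 2.5435 m/s².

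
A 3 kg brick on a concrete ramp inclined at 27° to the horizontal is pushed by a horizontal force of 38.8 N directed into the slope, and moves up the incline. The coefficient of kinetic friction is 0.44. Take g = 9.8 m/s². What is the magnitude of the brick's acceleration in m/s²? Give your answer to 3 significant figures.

The horizontal push has components F cos 27° = 38.8 × 0.8910 = 34.571 N up the incline and F sin 27° = 38.8 × 0.4540 = 17.615 N pressing into the surface.
The normal force is therefore N = mg cos 27° + F sin 27° = 26.195 + 17.615 = 43.810 N, and kinetic friction down the slope is μN = 0.44 × 43.810 = 19.276 N.
Along the incline: F cos 27° − mg sin 27° − μN = ma, so 34.571 − 13.348 − 19.276 = 3 a, giving a = 0.6490 m/s².

0.649 m/s²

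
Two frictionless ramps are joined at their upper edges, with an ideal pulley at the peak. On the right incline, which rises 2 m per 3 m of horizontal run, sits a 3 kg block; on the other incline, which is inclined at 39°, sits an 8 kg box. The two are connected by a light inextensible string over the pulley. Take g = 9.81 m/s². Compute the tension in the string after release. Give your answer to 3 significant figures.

25.3 N

Resolve each weight along its own incline: the 3 kg mass has component 3 × 9.81 × sin 33.69° = 16.325 N down its slope, and the 8 kg mass has 8 × 9.81 × sin 39° = 49.389 N down its slope.
The 8 kg side's 49.389 N exceeds the other side's 16.325 N, so that mass slides down and the 3 kg mass slides up. Taking that direction as positive, Newton's second law for the whole system gives 49.389 − 16.325 = (3 + 8) a, so a = 33.064 / 11 = 3.0058 m/s².
For the 3 kg mass (up-slope positive): T − 16.325 = 3 × 3.0058, so T = 25.342 N.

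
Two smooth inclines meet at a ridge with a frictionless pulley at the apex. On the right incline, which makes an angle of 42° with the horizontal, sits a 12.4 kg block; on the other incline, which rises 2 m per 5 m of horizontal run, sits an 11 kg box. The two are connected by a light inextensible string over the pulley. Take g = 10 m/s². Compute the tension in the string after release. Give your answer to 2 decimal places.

Resolve each weight along its own incline: the 12.4 kg mass has component 12.4 × 10 × sin 42° = 82.972 N down its slope, and the 11 kg mass has 11 × 10 × sin 21.80° = 40.853 N down its slope.
The 12.4 kg side's 82.972 N exceeds the other side's 40.853 N, so that mass slides down and the 11 kg mass slides up. Taking that direction as positive, Newton's second law for the whole system gives 82.972 − 40.853 = (12.4 + 11) a, so a = 42.119 / 23.4 = 1.8000 m/s².
For the 11 kg mass (up-slope positive): T − 40.853 = 11 × 1.8000, so T = 60.653 N.

60.65 N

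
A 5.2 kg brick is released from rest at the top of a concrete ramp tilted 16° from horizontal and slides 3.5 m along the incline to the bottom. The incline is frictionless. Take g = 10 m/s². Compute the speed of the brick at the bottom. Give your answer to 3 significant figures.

The weight component along the incline is mg sin 16° = 14.333 N and the normal force is N = mg cos 16° = 49.986 N.
With no friction, a = g sin 16° = 2.7564 m/s².
Starting from rest over a distance of 3.5 m, v² = 2aL = 2 × 2.7564 × 3.5 = 19.2948, so v = 4.3926 m/s.

4.39 m/s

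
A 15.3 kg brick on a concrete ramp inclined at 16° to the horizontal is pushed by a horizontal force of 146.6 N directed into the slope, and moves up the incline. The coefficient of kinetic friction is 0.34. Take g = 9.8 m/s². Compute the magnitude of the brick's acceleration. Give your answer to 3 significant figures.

The horizontal push has components F cos 16° = 146.6 × 0.9613 = 140.927 N up the incline and F sin 16° = 146.6 × 0.2756 = 40.403 N pressing into the surface.
The normal force is therefore N = mg cos 16° + F sin 16° = 144.137 + 40.403 = 184.540 N, and kinetic friction down the slope is μN = 0.34 × 184.540 = 62.744 N.
Along the incline: F cos 16° − mg sin 16° − μN = ma, so 140.927 − 41.323 − 62.744 = 15.3 a, giving a = 2.4092 m/s².

2.41 m/s²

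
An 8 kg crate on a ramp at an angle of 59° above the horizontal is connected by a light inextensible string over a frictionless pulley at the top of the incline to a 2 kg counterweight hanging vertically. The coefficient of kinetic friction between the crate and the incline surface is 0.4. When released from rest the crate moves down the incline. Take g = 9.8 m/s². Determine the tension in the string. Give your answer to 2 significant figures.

26 N

For the crate on the incline: the weight component along the slope is m₁g sin 59° = 8 × 9.8 × 0.8572 = 67.204 N and the normal force is N = m₁g cos 59° = 40.379 N.
Kinetic friction opposes the crate's motion down the incline: f = μN = 0.4 × 40.379 = 16.152 N acting up the slope.
Newton's second law for the crate (down-slope positive): 67.204 − 16.152 − T = 8 a. For the hanging counterweight (upward positive): T − 2 × 9.8 = 2 a.
Adding the two equations eliminates T: 31.452 = 10 a, so a = 3.1452 m/s².
Then from the hanging counterweight's equation, T = 2 × (9.8 + 3.1452) = 25.890 N.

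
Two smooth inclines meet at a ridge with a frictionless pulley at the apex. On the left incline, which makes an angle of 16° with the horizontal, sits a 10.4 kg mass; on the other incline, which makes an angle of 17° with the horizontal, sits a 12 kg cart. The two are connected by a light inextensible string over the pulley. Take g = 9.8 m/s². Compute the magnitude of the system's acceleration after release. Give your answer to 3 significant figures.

Resolve each weight along its own incline: the 10.4 kg mass has component 10.4 × 9.8 × sin 16° = 28.093 N down its slope, and the 12 kg mass has 12 × 9.8 × sin 17° = 34.383 N down its slope.
The 12 kg side's 34.383 N exceeds the other side's 28.093 N, so that mass slides down and the 10.4 kg mass slides up. Taking that direction as positive, Newton's second law for the whole system gives 34.383 − 28.093 = (10.4 + 12) a, so a = 6.290 / 22.4 = 0.2808 m/s².

0.281 m/s²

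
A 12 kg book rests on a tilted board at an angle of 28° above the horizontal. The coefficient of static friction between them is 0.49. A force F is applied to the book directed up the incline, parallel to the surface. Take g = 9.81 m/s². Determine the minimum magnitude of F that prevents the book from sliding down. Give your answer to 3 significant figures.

4.34 N

The normal force is N = mg cos 28° = 103.941 N. With F at its minimum the book is on the verge of sliding down, so static friction is at its maximum μ_s N = 0.49 × 103.941 = 50.931 N and acts up the slope.
Equilibrium along the incline: F + μ_s N = mg sin 28°, so F = 55.266 − 50.931 = 4.335 N.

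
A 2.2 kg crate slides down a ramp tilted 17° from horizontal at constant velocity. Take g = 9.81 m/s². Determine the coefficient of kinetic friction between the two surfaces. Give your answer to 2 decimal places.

At constant velocity the net force along the incline is zero: mg sin 17° = μ mg cos 17°.
So μ = tan 17° = 0.2924 / 0.9563 = 0.3058.

0.31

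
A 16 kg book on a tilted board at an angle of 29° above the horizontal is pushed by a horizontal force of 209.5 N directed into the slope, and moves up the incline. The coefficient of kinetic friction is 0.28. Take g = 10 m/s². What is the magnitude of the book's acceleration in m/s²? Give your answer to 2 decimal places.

2.38 m/s²

The horizontal push has components F cos 29° = 209.5 × 0.8746 = 183.229 N up the incline and F sin 29° = 209.5 × 0.4848 = 101.566 N pressing into the surface.
The normal force is therefore N = mg cos 29° + F sin 29° = 139.936 + 101.566 = 241.502 N, and kinetic friction down the slope is μN = 0.28 × 241.502 = 67.621 N.
Along the incline: F cos 29° − mg sin 29° − μN = ma, so 183.229 − 77.568 − 67.621 = 16 a, giving a = 2.3775 m/s².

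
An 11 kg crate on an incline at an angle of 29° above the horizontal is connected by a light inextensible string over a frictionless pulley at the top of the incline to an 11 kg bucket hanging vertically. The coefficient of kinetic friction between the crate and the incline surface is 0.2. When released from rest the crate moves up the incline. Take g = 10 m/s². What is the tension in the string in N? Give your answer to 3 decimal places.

91.285 N

For the crate on the incline: the weight component along the slope is m₁g sin 29° = 11 × 10 × 0.4848 = 53.328 N and the normal force is N = m₁g cos 29° = 96.208 N.
Kinetic friction opposes the crate's motion up the incline: f = μN = 0.2 × 96.208 = 19.242 N acting down the slope.
Newton's second law for the crate (up-slope positive): T − 53.328 − 19.242 = 11 a. For the hanging bucket (downward positive): 11 × 10 − T = 11 a.
Adding the two equations eliminates T: 37.430 = 22 a, so a = 1.7014 m/s².
Then from the hanging bucket's equation, T = 11 × (10 − 1.7014) = 91.285 N.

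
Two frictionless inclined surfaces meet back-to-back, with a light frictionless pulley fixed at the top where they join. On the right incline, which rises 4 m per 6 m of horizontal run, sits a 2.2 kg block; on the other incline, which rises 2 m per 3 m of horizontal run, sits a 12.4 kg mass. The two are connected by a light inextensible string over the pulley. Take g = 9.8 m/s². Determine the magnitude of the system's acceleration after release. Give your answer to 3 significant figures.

3.80 m/s²

Resolve each weight along its own incline: the 2.2 kg mass has component 2.2 × 9.8 × sin 33.69° = 11.959 N down its slope, and the 12.4 kg mass has 12.4 × 9.8 × sin 33.69° = 67.407 N down its slope.
The 12.4 kg side's 67.407 N exceeds the other side's 11.959 N, so that mass slides down and the 2.2 kg mass slides up. Taking that direction as positive, Newton's second law for the whole system gives 67.407 − 11.959 = (2.2 + 12.4) a, so a = 55.448 / 14.6 = 3.7978 m/s².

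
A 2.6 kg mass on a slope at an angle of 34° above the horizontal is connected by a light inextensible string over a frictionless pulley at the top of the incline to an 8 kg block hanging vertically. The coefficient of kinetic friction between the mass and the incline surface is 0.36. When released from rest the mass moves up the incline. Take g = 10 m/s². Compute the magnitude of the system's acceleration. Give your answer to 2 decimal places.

For the mass on the incline: the weight component along the slope is m₁g sin 34° = 2.6 × 10 × 0.5592 = 14.539 N and the normal force is N = m₁g cos 34° = 21.555 N.
Kinetic friction opposes the mass's motion up the incline: f = μN = 0.36 × 21.555 = 7.760 N acting down the slope.
Newton's second law for the mass (up-slope positive): T − 14.539 − 7.760 = 2.6 a. For the hanging block (downward positive): 8 × 10 − T = 8 a.
Adding the two equations eliminates T: 57.701 = 10.6 a, so a = 5.4435 m/s².

5.44 m/s²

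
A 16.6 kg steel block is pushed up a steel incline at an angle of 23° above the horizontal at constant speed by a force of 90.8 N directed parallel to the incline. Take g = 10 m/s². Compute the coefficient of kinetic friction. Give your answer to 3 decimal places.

0.170

At constant speed ΣF = 0 along the incline. The applied 90.8 N acts up the slope; the weight component mg sin 23° = 64.861 N and kinetic friction μN both act down the slope.
So 90.8 = 64.861 + μ × 152.804, giving μ = (90.8 − 64.861) / 152.804 = 0.1698.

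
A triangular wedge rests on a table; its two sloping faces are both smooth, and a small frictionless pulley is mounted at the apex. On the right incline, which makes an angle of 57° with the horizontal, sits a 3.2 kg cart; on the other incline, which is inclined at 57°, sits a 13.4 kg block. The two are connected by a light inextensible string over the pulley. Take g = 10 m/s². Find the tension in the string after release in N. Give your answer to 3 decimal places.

43.328 N

Resolve each weight along its own incline: the 3.2 kg mass has component 3.2 × 10 × sin 57° = 26.837 N down its slope, and the 13.4 kg mass has 13.4 × 10 × sin 57° = 112.382 N down its slope.
The 13.4 kg side's 112.382 N exceeds the other side's 26.837 N, so that mass slides down and the 3.2 kg mass slides up. Taking that direction as positive, Newton's second law for the whole system gives 112.382 − 26.837 = (3.2 + 13.4) a, so a = 85.545 / 16.6 = 5.1533 m/s².
For the 3.2 kg mass (up-slope positive): T − 26.837 = 3.2 × 5.1533, so T = 43.328 N.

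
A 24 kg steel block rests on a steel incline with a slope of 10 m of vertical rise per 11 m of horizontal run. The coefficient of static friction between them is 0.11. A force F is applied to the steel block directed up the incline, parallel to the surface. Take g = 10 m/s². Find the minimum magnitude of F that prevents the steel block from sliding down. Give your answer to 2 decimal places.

The normal force is N = mg cos 42.27° = 177.586 N. With F at its minimum the steel block is on the verge of sliding down, so static friction is at its maximum μ_s N = 0.11 × 177.586 = 19.534 N and acts up the slope.
Equilibrium along the incline: F + μ_s N = mg sin 42.27°, so F = 161.441 − 19.534 = 141.907 N.

141.91 N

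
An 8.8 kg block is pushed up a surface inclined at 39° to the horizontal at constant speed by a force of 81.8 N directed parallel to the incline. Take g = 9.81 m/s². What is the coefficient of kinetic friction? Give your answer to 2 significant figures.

0.41

At constant speed ΣF = 0 along the incline. The applied 81.8 N acts up the slope; the weight component mg sin 39° = 54.328 N and kinetic friction μN both act down the slope.
So 81.8 = 54.328 + μ × 67.089, giving μ = (81.8 − 54.328) / 67.089 = 0.4095.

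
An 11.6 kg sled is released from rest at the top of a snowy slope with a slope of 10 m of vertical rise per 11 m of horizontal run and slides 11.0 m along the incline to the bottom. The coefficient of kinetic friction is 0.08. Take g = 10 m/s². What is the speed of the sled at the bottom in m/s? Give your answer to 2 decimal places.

The weight component along the incline is mg sin 42.27° = 78.030 N and the normal force is N = mg cos 42.27° = 85.833 N.
Friction up the slope is f = μN = 0.08 × 85.833 = 6.867 N, so the net downslope force is 78.030 − 6.867 = 71.163 N and a = 71.163 / 11.6 = 6.1347 m/s².
Starting from rest over a distance of 11.0 m, v² = 2aL = 2 × 6.1347 × 11.0 = 134.9634, so v = 11.6174 m/s.

11.62 m/s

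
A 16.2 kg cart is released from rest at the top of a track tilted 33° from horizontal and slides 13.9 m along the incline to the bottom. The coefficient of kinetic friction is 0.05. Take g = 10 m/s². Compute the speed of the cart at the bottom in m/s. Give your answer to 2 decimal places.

11.82 m/s

The weight component along the incline is mg sin 33° = 88.232 N and the normal force is N = mg cos 33° = 135.865 N.
Friction up the slope is f = μN = 0.05 × 135.865 = 6.793 N, so the net downslope force is 88.232 − 6.793 = 81.439 N and a = 81.439 / 16.2 = 5.0271 m/s².
Starting from rest over a distance of 13.9 m, v² = 2aL = 2 × 5.0271 × 13.9 = 139.7534, so v = 11.8217 m/s.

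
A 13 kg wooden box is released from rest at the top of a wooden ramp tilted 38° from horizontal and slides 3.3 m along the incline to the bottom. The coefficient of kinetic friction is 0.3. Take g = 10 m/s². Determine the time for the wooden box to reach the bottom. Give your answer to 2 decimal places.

The weight component along the incline is mg sin 38° = 80.036 N and the normal force is N = mg cos 38° = 102.441 N.
Friction up the slope is f = μN = 0.3 × 102.441 = 30.732 N, so the net downslope force is 80.036 − 30.732 = 49.304 N and a = 49.304 / 13 = 3.7926 m/s².
Starting from rest, L = ½at², so t = √(2L/a) = √(2 × 3.3 / 3.7926) = 1.3192 s.

1.32 s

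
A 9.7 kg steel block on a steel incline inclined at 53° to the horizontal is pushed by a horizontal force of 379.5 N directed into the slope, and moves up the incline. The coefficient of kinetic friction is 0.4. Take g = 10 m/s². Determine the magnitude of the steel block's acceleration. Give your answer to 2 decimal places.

0.65 m/s²

The horizontal push has components F cos 53° = 379.5 × 0.6018 = 228.383 N up the incline and F sin 53° = 379.5 × 0.7986 = 303.069 N pressing into the surface.
The normal force is therefore N = mg cos 53° + F sin 53° = 58.375 + 303.069 = 361.444 N, and kinetic friction down the slope is μN = 0.4 × 361.444 = 144.578 N.
Along the incline: F cos 53° − mg sin 53° − μN = ma, so 228.383 − 77.464 − 144.578 = 9.7 a, giving a = 0.6537 m/s².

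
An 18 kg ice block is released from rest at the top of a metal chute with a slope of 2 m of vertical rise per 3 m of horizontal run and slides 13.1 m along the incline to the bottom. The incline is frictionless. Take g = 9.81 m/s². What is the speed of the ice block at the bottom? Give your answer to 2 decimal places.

The weight component along the incline is mg sin 33.69° = 97.949 N and the normal force is N = mg cos 33.69° = 146.923 N.
With no friction, a = g sin 33.69° = 5.4416 m/s².
Starting from rest over a distance of 13.1 m, v² = 2aL = 2 × 5.4416 × 13.1 = 142.5699, so v = 11.9403 m/s.

11.94 m/s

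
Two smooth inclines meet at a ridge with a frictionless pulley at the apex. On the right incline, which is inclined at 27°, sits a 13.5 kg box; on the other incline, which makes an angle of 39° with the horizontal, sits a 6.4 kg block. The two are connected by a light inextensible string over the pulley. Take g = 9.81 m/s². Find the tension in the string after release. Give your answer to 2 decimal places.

Resolve each weight along its own incline: the 13.5 kg mass has component 13.5 × 9.81 × sin 27° = 60.124 N down its slope, and the 6.4 kg mass has 6.4 × 9.81 × sin 39° = 39.511 N down its slope.
The 13.5 kg side's 60.124 N exceeds the other side's 39.511 N, so that mass slides down and the 6.4 kg mass slides up. Taking that direction as positive, Newton's second law for the whole system gives 60.124 − 39.511 = (13.5 + 6.4) a, so a = 20.613 / 19.9 = 1.0358 m/s².
For the 6.4 kg mass (up-slope positive): T − 39.511 = 6.4 × 1.0358, so T = 46.140 N.

46.14 N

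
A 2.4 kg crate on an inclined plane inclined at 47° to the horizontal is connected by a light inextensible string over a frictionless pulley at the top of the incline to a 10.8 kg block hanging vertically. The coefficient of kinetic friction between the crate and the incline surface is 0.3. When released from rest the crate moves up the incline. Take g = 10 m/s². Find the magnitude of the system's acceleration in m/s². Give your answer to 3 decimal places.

For the crate on the incline: the weight component along the slope is m₁g sin 47° = 2.4 × 10 × 0.7314 = 17.554 N and the normal force is N = m₁g cos 47° = 16.368 N.
Kinetic friction opposes the crate's motion up the incline: f = μN = 0.3 × 16.368 = 4.910 N acting down the slope.
Newton's second law for the crate (up-slope positive): T − 17.554 − 4.910 = 2.4 a. For the hanging block (downward positive): 10.8 × 10 − T = 10.8 a.
Adding the two equations eliminates T: 85.536 = 13.2 a, so a = 6.4800 m/s².

6.480 m/s²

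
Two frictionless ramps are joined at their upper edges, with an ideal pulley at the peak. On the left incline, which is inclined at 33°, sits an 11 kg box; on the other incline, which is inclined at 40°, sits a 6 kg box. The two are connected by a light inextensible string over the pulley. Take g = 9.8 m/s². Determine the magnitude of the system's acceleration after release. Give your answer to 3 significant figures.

Resolve each weight along its own incline: the 11 kg mass has component 11 × 9.8 × sin 33° = 58.712 N down its slope, and the 6 kg mass has 6 × 9.8 × sin 40° = 37.796 N down its slope.
The 11 kg side's 58.712 N exceeds the other side's 37.796 N, so that mass slides down and the 6 kg mass slides up. Taking that direction as positive, Newton's second law for the whole system gives 58.712 − 37.796 = (11 + 6) a, so a = 20.916 / 17 = 1.2304 m/s².

1.23 m/s²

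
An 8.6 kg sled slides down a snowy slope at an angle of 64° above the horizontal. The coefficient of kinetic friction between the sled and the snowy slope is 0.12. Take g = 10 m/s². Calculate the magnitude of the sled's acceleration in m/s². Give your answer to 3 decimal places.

Resolving the weight along the incline: the component pulling the sled down the slope is mg sin 64° = 8.6 × 10 × 0.8988 = 77.297 N, and the normal force is N = mg cos 64° = 8.6 × 10 × 0.4384 = 37.702 N.
Kinetic friction acts up the slope with magnitude f = μN = 0.12 × 37.702 = 4.524 N.
Net force along the incline is 77.297 − 4.524 = 72.773 N, so a = 72.773 / 8.6 = 8.4620 m/s².

8.462 m/s²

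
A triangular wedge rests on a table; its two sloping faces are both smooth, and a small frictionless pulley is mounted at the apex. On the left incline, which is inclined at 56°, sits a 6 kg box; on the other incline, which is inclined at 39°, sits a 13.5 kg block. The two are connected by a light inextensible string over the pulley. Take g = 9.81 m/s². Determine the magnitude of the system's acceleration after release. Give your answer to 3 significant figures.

1.77 m/s²

Resolve each weight along its own incline: the 6 kg mass has component 6 × 9.81 × sin 56° = 48.797 N down its slope, and the 13.5 kg mass has 13.5 × 9.81 × sin 39° = 83.344 N down its slope.
The 13.5 kg side's 83.344 N exceeds the other side's 48.797 N, so that mass slides down and the 6 kg mass slides up. Taking that direction as positive, Newton's second law for the whole system gives 83.344 − 48.797 = (6 + 13.5) a, so a = 34.547 / 19.5 = 1.7716 m/s².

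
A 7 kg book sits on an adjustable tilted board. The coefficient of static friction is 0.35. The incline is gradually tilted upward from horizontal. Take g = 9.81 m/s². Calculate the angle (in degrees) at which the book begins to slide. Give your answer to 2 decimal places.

At the threshold of sliding, static friction is at its maximum μ_s N and exactly balances the weight component along the incline: mg sin θ = μ_s mg cos θ.
Hence tan θ = μ_s = 0.35, so θ = arctan(0.35) = 19.2900°.

19.29°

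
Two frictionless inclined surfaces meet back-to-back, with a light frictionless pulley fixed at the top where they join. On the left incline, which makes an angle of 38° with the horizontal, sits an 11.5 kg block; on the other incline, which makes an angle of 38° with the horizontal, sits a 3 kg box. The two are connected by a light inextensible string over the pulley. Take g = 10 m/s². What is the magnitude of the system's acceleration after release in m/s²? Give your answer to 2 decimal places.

3.61 m/s²

Resolve each weight along its own incline: the 11.5 kg mass has component 11.5 × 10 × sin 38° = 70.801 N down its slope, and the 3 kg mass has 3 × 10 × sin 38° = 18.470 N down its slope.
The 11.5 kg side's 70.801 N exceeds the other side's 18.470 N, so that mass slides down and the 3 kg mass slides up. Taking that direction as positive, Newton's second law for the whole system gives 70.801 − 18.470 = (11.5 + 3) a, so a = 52.331 / 14.5 = 3.6090 m/s².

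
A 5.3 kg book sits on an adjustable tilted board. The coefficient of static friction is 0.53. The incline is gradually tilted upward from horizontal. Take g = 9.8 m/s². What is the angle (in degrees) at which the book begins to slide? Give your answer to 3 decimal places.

At the threshold of sliding, static friction is at its maximum μ_s N and exactly balances the weight component along the incline: mg sin θ = μ_s mg cos θ.
Hence tan θ = μ_s = 0.53, so θ = arctan(0.53) = 27.9236°.

27.924°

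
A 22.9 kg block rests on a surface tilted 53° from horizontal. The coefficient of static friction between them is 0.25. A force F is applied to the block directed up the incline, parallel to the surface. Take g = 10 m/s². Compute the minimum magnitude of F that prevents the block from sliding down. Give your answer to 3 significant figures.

148 N

The normal force is N = mg cos 53° = 137.816 N. With F at its minimum the block is on the verge of sliding down, so static friction is at its maximum μ_s N = 0.25 × 137.816 = 34.454 N and acts up the slope.
Equilibrium along the incline: F + μ_s N = mg sin 53°, so F = 182.888 − 34.454 = 148.434 N.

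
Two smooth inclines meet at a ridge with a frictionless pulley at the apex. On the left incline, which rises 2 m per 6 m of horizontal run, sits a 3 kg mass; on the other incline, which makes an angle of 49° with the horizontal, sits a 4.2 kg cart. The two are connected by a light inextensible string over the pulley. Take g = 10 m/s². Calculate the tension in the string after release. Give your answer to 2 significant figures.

Resolve each weight along its own incline: the 3 kg mass has component 3 × 10 × sin 18.43° = 9.487 N down its slope, and the 4.2 kg mass has 4.2 × 10 × sin 49° = 31.698 N down its slope.
The 4.2 kg side's 31.698 N exceeds the other side's 9.487 N, so that mass slides down and the 3 kg mass slides up. Taking that direction as positive, Newton's second law for the whole system gives 31.698 − 9.487 = (3 + 4.2) a, so a = 22.211 / 7.2 = 3.0849 m/s².
For the 3 kg mass (up-slope positive): T − 9.487 = 3 × 3.0849, so T = 18.742 N.

19 N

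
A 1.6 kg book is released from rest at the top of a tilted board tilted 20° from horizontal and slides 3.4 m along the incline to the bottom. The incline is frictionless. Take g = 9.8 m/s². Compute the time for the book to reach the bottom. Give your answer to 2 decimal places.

1.42 s

The weight component along the incline is mg sin 20° = 5.363 N and the normal force is N = mg cos 20° = 14.734 N.
With no friction, a = g sin 20° = 3.3518 m/s².
Starting from rest, L = ½at², so t = √(2L/a) = √(2 × 3.4 / 3.3518) = 1.4243 s.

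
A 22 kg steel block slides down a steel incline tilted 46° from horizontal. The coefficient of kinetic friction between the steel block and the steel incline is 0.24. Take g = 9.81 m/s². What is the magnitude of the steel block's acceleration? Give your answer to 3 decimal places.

5.421 m/s²

Resolving the weight along the incline: the component pulling the steel block down the slope is mg sin 46° = 22 × 9.81 × 0.7193 = 155.239 N, and the normal force is N = mg cos 46° = 22 × 9.81 × 0.6947 = 149.930 N.
Kinetic friction acts up the slope with magnitude f = μN = 0.24 × 149.930 = 35.983 N.
Net force along the incline is 155.239 − 35.983 = 119.256 N, so a = 119.256 / 22 = 5.4207 m/s².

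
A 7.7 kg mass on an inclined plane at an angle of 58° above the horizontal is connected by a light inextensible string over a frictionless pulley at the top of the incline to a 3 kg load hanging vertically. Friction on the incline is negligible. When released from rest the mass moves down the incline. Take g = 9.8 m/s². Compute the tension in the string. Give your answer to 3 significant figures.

39.1 N

For the mass on the incline: the weight component along the slope is m₁g sin 58° = 7.7 × 9.8 × 0.8480 = 63.990 N and the normal force is N = m₁g cos 58° = 39.988 N.
Newton's second law for the mass (down-slope positive): 63.990 − T = 7.7 a. For the hanging load (upward positive): T − 3 × 9.8 = 3 a.
Adding the two equations eliminates T: 34.590 = 10.7 a, so a = 3.2327 m/s².
Then from the hanging load's equation, T = 3 × (9.8 + 3.2327) = 39.098 N.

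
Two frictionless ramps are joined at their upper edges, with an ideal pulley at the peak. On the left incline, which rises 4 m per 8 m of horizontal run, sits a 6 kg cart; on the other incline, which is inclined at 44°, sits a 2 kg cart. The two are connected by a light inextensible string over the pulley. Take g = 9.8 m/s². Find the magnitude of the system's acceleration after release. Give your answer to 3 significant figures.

1.59 m/s²

Resolve each weight along its own incline: the 6 kg mass has component 6 × 9.8 × sin 26.57° = 26.296 N down its slope, and the 2 kg mass has 2 × 9.8 × sin 44° = 13.615 N down its slope.
The 6 kg side's 26.296 N exceeds the other side's 13.615 N, so that mass slides down and the 2 kg mass slides up. Taking that direction as positive, Newton's second law for the whole system gives 26.296 − 13.615 = (6 + 2) a, so a = 12.681 / 8 = 1.5851 m/s².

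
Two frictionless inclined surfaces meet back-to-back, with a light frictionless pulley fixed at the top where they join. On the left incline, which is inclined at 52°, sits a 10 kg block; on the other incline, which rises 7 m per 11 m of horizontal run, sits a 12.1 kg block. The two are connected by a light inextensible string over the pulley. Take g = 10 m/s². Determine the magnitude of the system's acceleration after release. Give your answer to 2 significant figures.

Resolve each weight along its own incline: the 10 kg mass has component 10 × 10 × sin 52° = 78.801 N down its slope, and the 12.1 kg mass has 12.1 × 10 × sin 32.47° = 64.962 N down its slope.
The 10 kg side's 78.801 N exceeds the other side's 64.962 N, so that mass slides down and the 12.1 kg mass slides up. Taking that direction as positive, Newton's second law for the whole system gives 78.801 − 64.962 = (10 + 12.1) a, so a = 13.839 / 22.1 = 0.6262 m/s².

0.63 m/s²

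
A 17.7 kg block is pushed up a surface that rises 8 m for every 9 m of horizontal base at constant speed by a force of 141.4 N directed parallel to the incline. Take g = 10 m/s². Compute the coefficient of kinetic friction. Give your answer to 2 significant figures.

At constant speed ΣF = 0 along the incline. The applied 141.4 N acts up the slope; the weight component mg sin 41.63° = 117.592 N and kinetic friction μN both act down the slope.
So 141.4 = 117.592 + μ × 132.291, giving μ = (141.4 − 117.592) / 132.291 = 0.1800.

0.18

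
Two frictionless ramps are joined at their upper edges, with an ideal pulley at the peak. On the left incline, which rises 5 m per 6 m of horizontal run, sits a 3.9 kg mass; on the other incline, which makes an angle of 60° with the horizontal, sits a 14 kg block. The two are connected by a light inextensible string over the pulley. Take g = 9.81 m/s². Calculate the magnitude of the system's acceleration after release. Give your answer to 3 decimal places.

Resolve each weight along its own incline: the 3.9 kg mass has component 3.9 × 9.81 × sin 39.81° = 24.493 N down its slope, and the 14 kg mass has 14 × 9.81 × sin 60° = 118.940 N down its slope.
The 14 kg side's 118.940 N exceeds the other side's 24.493 N, so that mass slides down and the 3.9 kg mass slides up. Taking that direction as positive, Newton's second law for the whole system gives 118.940 − 24.493 = (3.9 + 14) a, so a = 94.447 / 17.9 = 5.2764 m/s².

5.276 m/s²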